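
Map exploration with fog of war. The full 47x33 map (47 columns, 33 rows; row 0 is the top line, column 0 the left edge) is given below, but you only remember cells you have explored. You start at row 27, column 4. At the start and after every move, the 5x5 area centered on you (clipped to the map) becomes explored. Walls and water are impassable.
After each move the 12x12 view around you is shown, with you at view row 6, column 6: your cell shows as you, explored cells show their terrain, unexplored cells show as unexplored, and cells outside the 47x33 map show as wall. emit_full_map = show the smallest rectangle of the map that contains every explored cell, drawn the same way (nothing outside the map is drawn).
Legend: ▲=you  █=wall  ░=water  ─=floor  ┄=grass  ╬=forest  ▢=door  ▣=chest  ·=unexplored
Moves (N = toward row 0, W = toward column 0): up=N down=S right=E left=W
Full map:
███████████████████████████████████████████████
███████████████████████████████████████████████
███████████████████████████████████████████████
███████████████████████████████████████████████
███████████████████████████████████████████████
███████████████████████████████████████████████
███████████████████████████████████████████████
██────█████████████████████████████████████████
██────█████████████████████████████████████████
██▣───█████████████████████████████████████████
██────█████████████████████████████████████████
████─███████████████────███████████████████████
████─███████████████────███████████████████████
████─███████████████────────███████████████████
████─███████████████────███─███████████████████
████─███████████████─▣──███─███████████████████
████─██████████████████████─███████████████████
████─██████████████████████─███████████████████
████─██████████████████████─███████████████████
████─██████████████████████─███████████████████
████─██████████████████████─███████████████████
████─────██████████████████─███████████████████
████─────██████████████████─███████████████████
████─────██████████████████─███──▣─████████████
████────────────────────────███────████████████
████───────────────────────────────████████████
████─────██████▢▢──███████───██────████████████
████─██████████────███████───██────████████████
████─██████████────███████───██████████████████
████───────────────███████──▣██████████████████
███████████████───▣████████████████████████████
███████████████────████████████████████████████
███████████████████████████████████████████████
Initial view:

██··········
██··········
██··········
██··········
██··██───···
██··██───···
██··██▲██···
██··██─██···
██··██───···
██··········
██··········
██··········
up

██··········
██··········
██··········
██··········
██··██───···
██··██───···
██··██▲──···
██··██─██···
██··██─██···
██··██───···
██··········
██··········

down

██··········
██··········
██··········
██··██───···
██··██───···
██··██───···
██··██▲██···
██··██─██···
██··██───···
██··········
██··········
██··········

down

██··········
██··········
██··██───···
██··██───···
██··██───···
██··██─██···
██··██▲██···
██··██───···
██··█████···
██··········
██··········
████████████

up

██··········
██··········
██··········
██··██───···
██··██───···
██··██───···
██··██▲██···
██··██─██···
██··██───···
██··█████···
██··········
██··········

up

██··········
██··········
██··········
██··········
██··██───···
██··██───···
██··██▲──···
██··██─██···
██··██─██···
██··██───···
██··█████···
██··········

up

██··········
██··········
██··········
██··········
██··██───···
██··██───···
██··██▲──···
██··██───···
██··██─██···
██··██─██···
██··██───···
██··█████···

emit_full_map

██───
██───
██▲──
██───
██─██
██─██
██───
█████

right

█···········
█···········
█···········
█···········
█··██────···
█··██────···
█··██─▲──···
█··██────···
█··██─███···
█··██─██····
█··██───····
█··█████····

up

█···········
█···········
█···········
█···········
█···█────···
█··██────···
█··██─▲──···
█··██────···
█··██────···
█··██─███···
█··██─██····
█··██───····

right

············
············
············
············
···█─────···
··██─────···
··██──▲──···
··██─────···
··██─────···
··██─███····
··██─██·····
··██───·····

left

█···········
█···········
█···········
█···········
█···█─────··
█··██─────··
█··██─▲───··
█··██─────··
█··██─────··
█··██─███···
█··██─██····
█··██───····

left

██··········
██··········
██··········
██··········
██··██─────·
██··██─────·
██··██▲────·
██··██─────·
██··██─────·
██··██─███··
██··██─██···
██··██───···

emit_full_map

██─────
██─────
██▲────
██─────
██─────
██─███·
██─██··
██───··
█████··

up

██··········
██··········
██··········
██··········
██··██───···
██··██─────·
██··██▲────·
██··██─────·
██··██─────·
██··██─────·
██··██─███··
██··██─██···

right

█···········
█···········
█···········
█···········
█··██────···
█··██─────··
█··██─▲───··
█··██─────··
█··██─────··
█··██─────··
█··██─███···
█··██─██····

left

██··········
██··········
██··········
██··········
██··██────··
██··██─────·
██··██▲────·
██··██─────·
██··██─────·
██··██─────·
██··██─███··
██··██─██···

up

██··········
██··········
██··········
██··········
██··██─██···
██··██────··
██··██▲────·
██··██─────·
██··██─────·
██··██─────·
██··██─────·
██··██─███··

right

█···········
█···········
█···········
█···········
█··██─███···
█··██────···
█··██─▲───··
█··██─────··
█··██─────··
█··██─────··
█··██─────··
█··██─███···

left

██··········
██··········
██··········
██··········
██··██─███··
██··██────··
██··██▲────·
██··██─────·
██··██─────·
██··██─────·
██··██─────·
██··██─███··

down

██··········
██··········
██··········
██··██─███··
██··██────··
██··██─────·
██··██▲────·
██··██─────·
██··██─────·
██··██─────·
██··██─███··
██··██─██···

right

█···········
█···········
█···········
█··██─███···
█··██────···
█··██─────··
█··██─▲───··
█··██─────··
█··██─────··
█··██─────··
█··██─███···
█··██─██····

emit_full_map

██─███·
██────·
██─────
██─▲───
██─────
██─────
██─────
██─███·
██─██··
██───··
█████··

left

██··········
██··········
██··········
██··██─███··
██··██────··
██··██─────·
██··██▲────·
██··██─────·
██··██─────·
██··██─────·
██··██─███··
██··██─██···

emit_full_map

██─███·
██────·
██─────
██▲────
██─────
██─────
██─────
██─███·
██─██··
██───··
█████··


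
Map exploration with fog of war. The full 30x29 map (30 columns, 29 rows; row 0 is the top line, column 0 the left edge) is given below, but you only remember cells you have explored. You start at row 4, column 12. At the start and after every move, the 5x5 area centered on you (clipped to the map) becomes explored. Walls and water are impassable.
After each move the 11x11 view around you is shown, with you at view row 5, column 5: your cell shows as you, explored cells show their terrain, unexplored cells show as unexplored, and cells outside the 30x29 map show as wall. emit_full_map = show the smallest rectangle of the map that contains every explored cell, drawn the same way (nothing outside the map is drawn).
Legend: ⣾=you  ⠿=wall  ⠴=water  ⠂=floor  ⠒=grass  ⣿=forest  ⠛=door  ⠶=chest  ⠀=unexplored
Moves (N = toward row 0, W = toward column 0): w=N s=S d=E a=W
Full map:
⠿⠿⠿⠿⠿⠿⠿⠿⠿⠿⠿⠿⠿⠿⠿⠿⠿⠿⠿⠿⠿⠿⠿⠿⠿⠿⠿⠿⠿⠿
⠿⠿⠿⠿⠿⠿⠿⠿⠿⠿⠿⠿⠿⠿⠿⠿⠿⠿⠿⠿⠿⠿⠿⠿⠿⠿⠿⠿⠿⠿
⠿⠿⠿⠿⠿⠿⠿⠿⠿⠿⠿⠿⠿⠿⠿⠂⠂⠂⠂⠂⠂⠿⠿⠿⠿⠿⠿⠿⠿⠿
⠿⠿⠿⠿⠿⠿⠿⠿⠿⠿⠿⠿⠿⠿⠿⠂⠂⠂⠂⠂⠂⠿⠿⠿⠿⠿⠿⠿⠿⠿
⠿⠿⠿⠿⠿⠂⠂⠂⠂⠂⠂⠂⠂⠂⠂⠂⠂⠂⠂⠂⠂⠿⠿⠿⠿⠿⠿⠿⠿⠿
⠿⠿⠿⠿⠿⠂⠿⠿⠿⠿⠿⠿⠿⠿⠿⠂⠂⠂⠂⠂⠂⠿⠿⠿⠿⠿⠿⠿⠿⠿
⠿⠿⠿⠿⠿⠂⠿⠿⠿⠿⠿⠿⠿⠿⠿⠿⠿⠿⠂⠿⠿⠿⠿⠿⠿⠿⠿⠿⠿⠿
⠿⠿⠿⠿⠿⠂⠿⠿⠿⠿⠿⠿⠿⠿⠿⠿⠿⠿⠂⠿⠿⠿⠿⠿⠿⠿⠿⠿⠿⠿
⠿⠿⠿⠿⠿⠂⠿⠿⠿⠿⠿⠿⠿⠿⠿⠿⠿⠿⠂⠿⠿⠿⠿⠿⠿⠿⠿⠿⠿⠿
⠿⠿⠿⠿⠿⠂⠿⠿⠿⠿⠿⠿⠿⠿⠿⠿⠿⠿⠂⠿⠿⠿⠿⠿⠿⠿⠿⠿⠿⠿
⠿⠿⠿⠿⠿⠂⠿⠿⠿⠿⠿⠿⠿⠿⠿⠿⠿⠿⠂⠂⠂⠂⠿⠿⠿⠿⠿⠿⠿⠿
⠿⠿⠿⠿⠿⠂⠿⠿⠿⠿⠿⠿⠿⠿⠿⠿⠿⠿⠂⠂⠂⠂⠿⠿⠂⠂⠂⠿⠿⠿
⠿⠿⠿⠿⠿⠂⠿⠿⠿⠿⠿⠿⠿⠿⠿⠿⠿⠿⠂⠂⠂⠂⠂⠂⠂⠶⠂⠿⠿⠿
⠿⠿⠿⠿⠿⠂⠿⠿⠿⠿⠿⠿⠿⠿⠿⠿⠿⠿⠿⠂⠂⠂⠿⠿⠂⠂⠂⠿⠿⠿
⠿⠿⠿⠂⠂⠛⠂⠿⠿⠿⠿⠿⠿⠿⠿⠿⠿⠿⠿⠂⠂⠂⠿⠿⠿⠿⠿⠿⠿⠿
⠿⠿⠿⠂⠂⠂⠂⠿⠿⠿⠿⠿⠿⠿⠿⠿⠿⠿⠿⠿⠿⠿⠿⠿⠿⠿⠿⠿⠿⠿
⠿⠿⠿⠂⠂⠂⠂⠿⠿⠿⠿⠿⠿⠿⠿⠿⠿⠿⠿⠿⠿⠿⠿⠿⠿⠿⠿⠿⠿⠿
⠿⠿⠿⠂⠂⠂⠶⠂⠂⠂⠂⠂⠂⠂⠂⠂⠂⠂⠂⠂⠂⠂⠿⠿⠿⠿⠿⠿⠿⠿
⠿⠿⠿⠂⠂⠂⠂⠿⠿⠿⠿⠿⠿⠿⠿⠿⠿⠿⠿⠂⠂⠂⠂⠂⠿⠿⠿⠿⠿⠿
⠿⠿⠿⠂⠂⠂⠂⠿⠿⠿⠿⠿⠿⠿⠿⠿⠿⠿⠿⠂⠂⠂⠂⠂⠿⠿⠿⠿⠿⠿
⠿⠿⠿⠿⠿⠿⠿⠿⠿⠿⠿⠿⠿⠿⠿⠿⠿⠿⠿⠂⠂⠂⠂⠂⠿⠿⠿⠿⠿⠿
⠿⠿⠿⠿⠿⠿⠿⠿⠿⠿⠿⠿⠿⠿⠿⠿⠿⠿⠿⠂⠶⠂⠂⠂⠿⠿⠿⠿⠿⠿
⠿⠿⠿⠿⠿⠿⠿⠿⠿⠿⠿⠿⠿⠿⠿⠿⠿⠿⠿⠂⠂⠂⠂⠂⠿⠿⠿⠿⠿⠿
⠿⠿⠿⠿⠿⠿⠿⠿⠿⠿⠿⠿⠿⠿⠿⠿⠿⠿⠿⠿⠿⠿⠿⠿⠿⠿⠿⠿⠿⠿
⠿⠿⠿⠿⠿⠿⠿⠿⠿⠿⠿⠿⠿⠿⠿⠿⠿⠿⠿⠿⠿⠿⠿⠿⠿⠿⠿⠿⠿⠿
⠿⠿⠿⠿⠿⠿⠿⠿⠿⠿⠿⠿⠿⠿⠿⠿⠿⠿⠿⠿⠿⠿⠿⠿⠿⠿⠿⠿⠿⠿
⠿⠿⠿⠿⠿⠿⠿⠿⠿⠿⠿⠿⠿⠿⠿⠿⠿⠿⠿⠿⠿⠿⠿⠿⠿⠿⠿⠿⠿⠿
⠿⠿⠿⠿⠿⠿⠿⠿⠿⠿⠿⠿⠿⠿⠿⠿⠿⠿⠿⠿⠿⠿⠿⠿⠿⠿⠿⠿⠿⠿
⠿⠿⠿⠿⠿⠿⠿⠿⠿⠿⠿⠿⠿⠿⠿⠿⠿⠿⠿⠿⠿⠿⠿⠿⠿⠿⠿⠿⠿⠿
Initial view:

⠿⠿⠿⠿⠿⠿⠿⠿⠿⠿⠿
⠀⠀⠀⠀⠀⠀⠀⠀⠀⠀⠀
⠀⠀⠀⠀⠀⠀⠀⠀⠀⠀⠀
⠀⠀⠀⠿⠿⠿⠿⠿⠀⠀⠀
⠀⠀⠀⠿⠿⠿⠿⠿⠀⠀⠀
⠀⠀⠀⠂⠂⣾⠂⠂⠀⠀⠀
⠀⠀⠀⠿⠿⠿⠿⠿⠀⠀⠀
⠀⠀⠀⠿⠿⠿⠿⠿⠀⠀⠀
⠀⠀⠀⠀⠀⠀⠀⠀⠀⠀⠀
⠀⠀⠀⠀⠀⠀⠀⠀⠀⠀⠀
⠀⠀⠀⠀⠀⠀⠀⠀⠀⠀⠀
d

⠿⠿⠿⠿⠿⠿⠿⠿⠿⠿⠿
⠀⠀⠀⠀⠀⠀⠀⠀⠀⠀⠀
⠀⠀⠀⠀⠀⠀⠀⠀⠀⠀⠀
⠀⠀⠿⠿⠿⠿⠿⠂⠀⠀⠀
⠀⠀⠿⠿⠿⠿⠿⠂⠀⠀⠀
⠀⠀⠂⠂⠂⣾⠂⠂⠀⠀⠀
⠀⠀⠿⠿⠿⠿⠿⠂⠀⠀⠀
⠀⠀⠿⠿⠿⠿⠿⠿⠀⠀⠀
⠀⠀⠀⠀⠀⠀⠀⠀⠀⠀⠀
⠀⠀⠀⠀⠀⠀⠀⠀⠀⠀⠀
⠀⠀⠀⠀⠀⠀⠀⠀⠀⠀⠀

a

⠿⠿⠿⠿⠿⠿⠿⠿⠿⠿⠿
⠀⠀⠀⠀⠀⠀⠀⠀⠀⠀⠀
⠀⠀⠀⠀⠀⠀⠀⠀⠀⠀⠀
⠀⠀⠀⠿⠿⠿⠿⠿⠂⠀⠀
⠀⠀⠀⠿⠿⠿⠿⠿⠂⠀⠀
⠀⠀⠀⠂⠂⣾⠂⠂⠂⠀⠀
⠀⠀⠀⠿⠿⠿⠿⠿⠂⠀⠀
⠀⠀⠀⠿⠿⠿⠿⠿⠿⠀⠀
⠀⠀⠀⠀⠀⠀⠀⠀⠀⠀⠀
⠀⠀⠀⠀⠀⠀⠀⠀⠀⠀⠀
⠀⠀⠀⠀⠀⠀⠀⠀⠀⠀⠀

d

⠿⠿⠿⠿⠿⠿⠿⠿⠿⠿⠿
⠀⠀⠀⠀⠀⠀⠀⠀⠀⠀⠀
⠀⠀⠀⠀⠀⠀⠀⠀⠀⠀⠀
⠀⠀⠿⠿⠿⠿⠿⠂⠀⠀⠀
⠀⠀⠿⠿⠿⠿⠿⠂⠀⠀⠀
⠀⠀⠂⠂⠂⣾⠂⠂⠀⠀⠀
⠀⠀⠿⠿⠿⠿⠿⠂⠀⠀⠀
⠀⠀⠿⠿⠿⠿⠿⠿⠀⠀⠀
⠀⠀⠀⠀⠀⠀⠀⠀⠀⠀⠀
⠀⠀⠀⠀⠀⠀⠀⠀⠀⠀⠀
⠀⠀⠀⠀⠀⠀⠀⠀⠀⠀⠀

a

⠿⠿⠿⠿⠿⠿⠿⠿⠿⠿⠿
⠀⠀⠀⠀⠀⠀⠀⠀⠀⠀⠀
⠀⠀⠀⠀⠀⠀⠀⠀⠀⠀⠀
⠀⠀⠀⠿⠿⠿⠿⠿⠂⠀⠀
⠀⠀⠀⠿⠿⠿⠿⠿⠂⠀⠀
⠀⠀⠀⠂⠂⣾⠂⠂⠂⠀⠀
⠀⠀⠀⠿⠿⠿⠿⠿⠂⠀⠀
⠀⠀⠀⠿⠿⠿⠿⠿⠿⠀⠀
⠀⠀⠀⠀⠀⠀⠀⠀⠀⠀⠀
⠀⠀⠀⠀⠀⠀⠀⠀⠀⠀⠀
⠀⠀⠀⠀⠀⠀⠀⠀⠀⠀⠀

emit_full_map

⠿⠿⠿⠿⠿⠂
⠿⠿⠿⠿⠿⠂
⠂⠂⣾⠂⠂⠂
⠿⠿⠿⠿⠿⠂
⠿⠿⠿⠿⠿⠿

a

⠿⠿⠿⠿⠿⠿⠿⠿⠿⠿⠿
⠀⠀⠀⠀⠀⠀⠀⠀⠀⠀⠀
⠀⠀⠀⠀⠀⠀⠀⠀⠀⠀⠀
⠀⠀⠀⠿⠿⠿⠿⠿⠿⠂⠀
⠀⠀⠀⠿⠿⠿⠿⠿⠿⠂⠀
⠀⠀⠀⠂⠂⣾⠂⠂⠂⠂⠀
⠀⠀⠀⠿⠿⠿⠿⠿⠿⠂⠀
⠀⠀⠀⠿⠿⠿⠿⠿⠿⠿⠀
⠀⠀⠀⠀⠀⠀⠀⠀⠀⠀⠀
⠀⠀⠀⠀⠀⠀⠀⠀⠀⠀⠀
⠀⠀⠀⠀⠀⠀⠀⠀⠀⠀⠀

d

⠿⠿⠿⠿⠿⠿⠿⠿⠿⠿⠿
⠀⠀⠀⠀⠀⠀⠀⠀⠀⠀⠀
⠀⠀⠀⠀⠀⠀⠀⠀⠀⠀⠀
⠀⠀⠿⠿⠿⠿⠿⠿⠂⠀⠀
⠀⠀⠿⠿⠿⠿⠿⠿⠂⠀⠀
⠀⠀⠂⠂⠂⣾⠂⠂⠂⠀⠀
⠀⠀⠿⠿⠿⠿⠿⠿⠂⠀⠀
⠀⠀⠿⠿⠿⠿⠿⠿⠿⠀⠀
⠀⠀⠀⠀⠀⠀⠀⠀⠀⠀⠀
⠀⠀⠀⠀⠀⠀⠀⠀⠀⠀⠀
⠀⠀⠀⠀⠀⠀⠀⠀⠀⠀⠀

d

⠿⠿⠿⠿⠿⠿⠿⠿⠿⠿⠿
⠀⠀⠀⠀⠀⠀⠀⠀⠀⠀⠀
⠀⠀⠀⠀⠀⠀⠀⠀⠀⠀⠀
⠀⠿⠿⠿⠿⠿⠿⠂⠀⠀⠀
⠀⠿⠿⠿⠿⠿⠿⠂⠀⠀⠀
⠀⠂⠂⠂⠂⣾⠂⠂⠀⠀⠀
⠀⠿⠿⠿⠿⠿⠿⠂⠀⠀⠀
⠀⠿⠿⠿⠿⠿⠿⠿⠀⠀⠀
⠀⠀⠀⠀⠀⠀⠀⠀⠀⠀⠀
⠀⠀⠀⠀⠀⠀⠀⠀⠀⠀⠀
⠀⠀⠀⠀⠀⠀⠀⠀⠀⠀⠀

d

⠿⠿⠿⠿⠿⠿⠿⠿⠿⠿⠿
⠀⠀⠀⠀⠀⠀⠀⠀⠀⠀⠀
⠀⠀⠀⠀⠀⠀⠀⠀⠀⠀⠀
⠿⠿⠿⠿⠿⠿⠂⠂⠀⠀⠀
⠿⠿⠿⠿⠿⠿⠂⠂⠀⠀⠀
⠂⠂⠂⠂⠂⣾⠂⠂⠀⠀⠀
⠿⠿⠿⠿⠿⠿⠂⠂⠀⠀⠀
⠿⠿⠿⠿⠿⠿⠿⠿⠀⠀⠀
⠀⠀⠀⠀⠀⠀⠀⠀⠀⠀⠀
⠀⠀⠀⠀⠀⠀⠀⠀⠀⠀⠀
⠀⠀⠀⠀⠀⠀⠀⠀⠀⠀⠀

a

⠿⠿⠿⠿⠿⠿⠿⠿⠿⠿⠿
⠀⠀⠀⠀⠀⠀⠀⠀⠀⠀⠀
⠀⠀⠀⠀⠀⠀⠀⠀⠀⠀⠀
⠀⠿⠿⠿⠿⠿⠿⠂⠂⠀⠀
⠀⠿⠿⠿⠿⠿⠿⠂⠂⠀⠀
⠀⠂⠂⠂⠂⣾⠂⠂⠂⠀⠀
⠀⠿⠿⠿⠿⠿⠿⠂⠂⠀⠀
⠀⠿⠿⠿⠿⠿⠿⠿⠿⠀⠀
⠀⠀⠀⠀⠀⠀⠀⠀⠀⠀⠀
⠀⠀⠀⠀⠀⠀⠀⠀⠀⠀⠀
⠀⠀⠀⠀⠀⠀⠀⠀⠀⠀⠀

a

⠿⠿⠿⠿⠿⠿⠿⠿⠿⠿⠿
⠀⠀⠀⠀⠀⠀⠀⠀⠀⠀⠀
⠀⠀⠀⠀⠀⠀⠀⠀⠀⠀⠀
⠀⠀⠿⠿⠿⠿⠿⠿⠂⠂⠀
⠀⠀⠿⠿⠿⠿⠿⠿⠂⠂⠀
⠀⠀⠂⠂⠂⣾⠂⠂⠂⠂⠀
⠀⠀⠿⠿⠿⠿⠿⠿⠂⠂⠀
⠀⠀⠿⠿⠿⠿⠿⠿⠿⠿⠀
⠀⠀⠀⠀⠀⠀⠀⠀⠀⠀⠀
⠀⠀⠀⠀⠀⠀⠀⠀⠀⠀⠀
⠀⠀⠀⠀⠀⠀⠀⠀⠀⠀⠀

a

⠿⠿⠿⠿⠿⠿⠿⠿⠿⠿⠿
⠀⠀⠀⠀⠀⠀⠀⠀⠀⠀⠀
⠀⠀⠀⠀⠀⠀⠀⠀⠀⠀⠀
⠀⠀⠀⠿⠿⠿⠿⠿⠿⠂⠂
⠀⠀⠀⠿⠿⠿⠿⠿⠿⠂⠂
⠀⠀⠀⠂⠂⣾⠂⠂⠂⠂⠂
⠀⠀⠀⠿⠿⠿⠿⠿⠿⠂⠂
⠀⠀⠀⠿⠿⠿⠿⠿⠿⠿⠿
⠀⠀⠀⠀⠀⠀⠀⠀⠀⠀⠀
⠀⠀⠀⠀⠀⠀⠀⠀⠀⠀⠀
⠀⠀⠀⠀⠀⠀⠀⠀⠀⠀⠀

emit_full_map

⠿⠿⠿⠿⠿⠿⠂⠂
⠿⠿⠿⠿⠿⠿⠂⠂
⠂⠂⣾⠂⠂⠂⠂⠂
⠿⠿⠿⠿⠿⠿⠂⠂
⠿⠿⠿⠿⠿⠿⠿⠿

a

⠿⠿⠿⠿⠿⠿⠿⠿⠿⠿⠿
⠀⠀⠀⠀⠀⠀⠀⠀⠀⠀⠀
⠀⠀⠀⠀⠀⠀⠀⠀⠀⠀⠀
⠀⠀⠀⠿⠿⠿⠿⠿⠿⠿⠂
⠀⠀⠀⠿⠿⠿⠿⠿⠿⠿⠂
⠀⠀⠀⠂⠂⣾⠂⠂⠂⠂⠂
⠀⠀⠀⠿⠿⠿⠿⠿⠿⠿⠂
⠀⠀⠀⠿⠿⠿⠿⠿⠿⠿⠿
⠀⠀⠀⠀⠀⠀⠀⠀⠀⠀⠀
⠀⠀⠀⠀⠀⠀⠀⠀⠀⠀⠀
⠀⠀⠀⠀⠀⠀⠀⠀⠀⠀⠀

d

⠿⠿⠿⠿⠿⠿⠿⠿⠿⠿⠿
⠀⠀⠀⠀⠀⠀⠀⠀⠀⠀⠀
⠀⠀⠀⠀⠀⠀⠀⠀⠀⠀⠀
⠀⠀⠿⠿⠿⠿⠿⠿⠿⠂⠂
⠀⠀⠿⠿⠿⠿⠿⠿⠿⠂⠂
⠀⠀⠂⠂⠂⣾⠂⠂⠂⠂⠂
⠀⠀⠿⠿⠿⠿⠿⠿⠿⠂⠂
⠀⠀⠿⠿⠿⠿⠿⠿⠿⠿⠿
⠀⠀⠀⠀⠀⠀⠀⠀⠀⠀⠀
⠀⠀⠀⠀⠀⠀⠀⠀⠀⠀⠀
⠀⠀⠀⠀⠀⠀⠀⠀⠀⠀⠀

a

⠿⠿⠿⠿⠿⠿⠿⠿⠿⠿⠿
⠀⠀⠀⠀⠀⠀⠀⠀⠀⠀⠀
⠀⠀⠀⠀⠀⠀⠀⠀⠀⠀⠀
⠀⠀⠀⠿⠿⠿⠿⠿⠿⠿⠂
⠀⠀⠀⠿⠿⠿⠿⠿⠿⠿⠂
⠀⠀⠀⠂⠂⣾⠂⠂⠂⠂⠂
⠀⠀⠀⠿⠿⠿⠿⠿⠿⠿⠂
⠀⠀⠀⠿⠿⠿⠿⠿⠿⠿⠿
⠀⠀⠀⠀⠀⠀⠀⠀⠀⠀⠀
⠀⠀⠀⠀⠀⠀⠀⠀⠀⠀⠀
⠀⠀⠀⠀⠀⠀⠀⠀⠀⠀⠀

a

⠿⠿⠿⠿⠿⠿⠿⠿⠿⠿⠿
⠀⠀⠀⠀⠀⠀⠀⠀⠀⠀⠀
⠀⠀⠀⠀⠀⠀⠀⠀⠀⠀⠀
⠀⠀⠀⠿⠿⠿⠿⠿⠿⠿⠿
⠀⠀⠀⠿⠿⠿⠿⠿⠿⠿⠿
⠀⠀⠀⠂⠂⣾⠂⠂⠂⠂⠂
⠀⠀⠀⠿⠿⠿⠿⠿⠿⠿⠿
⠀⠀⠀⠿⠿⠿⠿⠿⠿⠿⠿
⠀⠀⠀⠀⠀⠀⠀⠀⠀⠀⠀
⠀⠀⠀⠀⠀⠀⠀⠀⠀⠀⠀
⠀⠀⠀⠀⠀⠀⠀⠀⠀⠀⠀

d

⠿⠿⠿⠿⠿⠿⠿⠿⠿⠿⠿
⠀⠀⠀⠀⠀⠀⠀⠀⠀⠀⠀
⠀⠀⠀⠀⠀⠀⠀⠀⠀⠀⠀
⠀⠀⠿⠿⠿⠿⠿⠿⠿⠿⠂
⠀⠀⠿⠿⠿⠿⠿⠿⠿⠿⠂
⠀⠀⠂⠂⠂⣾⠂⠂⠂⠂⠂
⠀⠀⠿⠿⠿⠿⠿⠿⠿⠿⠂
⠀⠀⠿⠿⠿⠿⠿⠿⠿⠿⠿
⠀⠀⠀⠀⠀⠀⠀⠀⠀⠀⠀
⠀⠀⠀⠀⠀⠀⠀⠀⠀⠀⠀
⠀⠀⠀⠀⠀⠀⠀⠀⠀⠀⠀

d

⠿⠿⠿⠿⠿⠿⠿⠿⠿⠿⠿
⠀⠀⠀⠀⠀⠀⠀⠀⠀⠀⠀
⠀⠀⠀⠀⠀⠀⠀⠀⠀⠀⠀
⠀⠿⠿⠿⠿⠿⠿⠿⠿⠂⠂
⠀⠿⠿⠿⠿⠿⠿⠿⠿⠂⠂
⠀⠂⠂⠂⠂⣾⠂⠂⠂⠂⠂
⠀⠿⠿⠿⠿⠿⠿⠿⠿⠂⠂
⠀⠿⠿⠿⠿⠿⠿⠿⠿⠿⠿
⠀⠀⠀⠀⠀⠀⠀⠀⠀⠀⠀
⠀⠀⠀⠀⠀⠀⠀⠀⠀⠀⠀
⠀⠀⠀⠀⠀⠀⠀⠀⠀⠀⠀

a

⠿⠿⠿⠿⠿⠿⠿⠿⠿⠿⠿
⠀⠀⠀⠀⠀⠀⠀⠀⠀⠀⠀
⠀⠀⠀⠀⠀⠀⠀⠀⠀⠀⠀
⠀⠀⠿⠿⠿⠿⠿⠿⠿⠿⠂
⠀⠀⠿⠿⠿⠿⠿⠿⠿⠿⠂
⠀⠀⠂⠂⠂⣾⠂⠂⠂⠂⠂
⠀⠀⠿⠿⠿⠿⠿⠿⠿⠿⠂
⠀⠀⠿⠿⠿⠿⠿⠿⠿⠿⠿
⠀⠀⠀⠀⠀⠀⠀⠀⠀⠀⠀
⠀⠀⠀⠀⠀⠀⠀⠀⠀⠀⠀
⠀⠀⠀⠀⠀⠀⠀⠀⠀⠀⠀

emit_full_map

⠿⠿⠿⠿⠿⠿⠿⠿⠂⠂
⠿⠿⠿⠿⠿⠿⠿⠿⠂⠂
⠂⠂⠂⣾⠂⠂⠂⠂⠂⠂
⠿⠿⠿⠿⠿⠿⠿⠿⠂⠂
⠿⠿⠿⠿⠿⠿⠿⠿⠿⠿

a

⠿⠿⠿⠿⠿⠿⠿⠿⠿⠿⠿
⠀⠀⠀⠀⠀⠀⠀⠀⠀⠀⠀
⠀⠀⠀⠀⠀⠀⠀⠀⠀⠀⠀
⠀⠀⠀⠿⠿⠿⠿⠿⠿⠿⠿
⠀⠀⠀⠿⠿⠿⠿⠿⠿⠿⠿
⠀⠀⠀⠂⠂⣾⠂⠂⠂⠂⠂
⠀⠀⠀⠿⠿⠿⠿⠿⠿⠿⠿
⠀⠀⠀⠿⠿⠿⠿⠿⠿⠿⠿
⠀⠀⠀⠀⠀⠀⠀⠀⠀⠀⠀
⠀⠀⠀⠀⠀⠀⠀⠀⠀⠀⠀
⠀⠀⠀⠀⠀⠀⠀⠀⠀⠀⠀


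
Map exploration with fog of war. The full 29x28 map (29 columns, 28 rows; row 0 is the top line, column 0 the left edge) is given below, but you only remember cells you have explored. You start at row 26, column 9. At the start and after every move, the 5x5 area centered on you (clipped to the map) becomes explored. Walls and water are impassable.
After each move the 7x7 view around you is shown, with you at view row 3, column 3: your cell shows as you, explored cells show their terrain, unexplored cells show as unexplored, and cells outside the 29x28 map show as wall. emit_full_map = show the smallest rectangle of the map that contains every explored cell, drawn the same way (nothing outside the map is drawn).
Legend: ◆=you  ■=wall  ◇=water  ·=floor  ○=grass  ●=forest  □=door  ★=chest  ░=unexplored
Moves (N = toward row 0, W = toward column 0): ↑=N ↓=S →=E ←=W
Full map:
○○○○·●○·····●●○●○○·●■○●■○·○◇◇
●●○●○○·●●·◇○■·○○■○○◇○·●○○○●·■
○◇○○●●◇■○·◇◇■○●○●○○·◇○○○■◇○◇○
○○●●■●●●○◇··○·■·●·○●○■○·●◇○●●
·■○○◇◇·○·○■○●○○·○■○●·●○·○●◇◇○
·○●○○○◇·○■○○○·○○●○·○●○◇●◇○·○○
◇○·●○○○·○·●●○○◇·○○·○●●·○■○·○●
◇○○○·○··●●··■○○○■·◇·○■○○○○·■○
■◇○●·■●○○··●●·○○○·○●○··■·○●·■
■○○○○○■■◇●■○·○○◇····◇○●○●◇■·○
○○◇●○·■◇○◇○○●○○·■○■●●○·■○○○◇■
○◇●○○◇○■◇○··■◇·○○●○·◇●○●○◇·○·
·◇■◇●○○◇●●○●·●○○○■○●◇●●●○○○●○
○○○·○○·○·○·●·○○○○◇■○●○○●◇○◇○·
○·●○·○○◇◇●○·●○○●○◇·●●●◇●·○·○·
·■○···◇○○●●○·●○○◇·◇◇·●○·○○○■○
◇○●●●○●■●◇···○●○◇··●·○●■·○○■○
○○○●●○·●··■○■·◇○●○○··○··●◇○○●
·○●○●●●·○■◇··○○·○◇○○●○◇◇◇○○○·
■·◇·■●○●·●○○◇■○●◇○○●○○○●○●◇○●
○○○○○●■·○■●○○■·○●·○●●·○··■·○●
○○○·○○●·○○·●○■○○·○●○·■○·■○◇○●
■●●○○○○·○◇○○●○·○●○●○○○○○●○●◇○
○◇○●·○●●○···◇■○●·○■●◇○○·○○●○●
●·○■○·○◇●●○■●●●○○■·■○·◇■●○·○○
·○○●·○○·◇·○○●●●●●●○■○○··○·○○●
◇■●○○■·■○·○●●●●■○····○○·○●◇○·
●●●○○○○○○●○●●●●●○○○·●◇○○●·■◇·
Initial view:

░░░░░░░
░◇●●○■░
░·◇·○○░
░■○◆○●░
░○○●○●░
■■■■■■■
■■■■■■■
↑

░░░░░░░
░●○···░
░◇●●○■░
░·◇◆○○░
░■○·○●░
░○○●○●░
■■■■■■■

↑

░░░░░░░
░·○◇○○░
░●○···░
░◇●◆○■░
░·◇·○○░
░■○·○●░
░○○●○●░

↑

░░░░░░░
░·○○·●░
░·○◇○○░
░●○◆··░
░◇●●○■░
░·◇·○○░
░■○·○●░

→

░░░░░░░
·○○·●○░
·○◇○○●░
●○·◆·◇░
◇●●○■●░
·◇·○○●░
■○·○●░░

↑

░░░░░░░
░○■●○○░
·○○·●○░
·○◇◆○●░
●○···◇░
◇●●○■●░
·◇·○○●░

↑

░░░░░░░
░·●○○◇░
░○■●○○░
·○○◆●○░
·○◇○○●░
●○···◇░
◇●●○■●░

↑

░░░░░░░
░○■◇··░
░·●○○◇░
░○■◆○○░
·○○·●○░
·○◇○○●░
●○···◇░

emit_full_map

░○■◇··
░·●○○◇
░○■◆○○
·○○·●○
·○◇○○●
●○···◇
◇●●○■●
·◇·○○●
■○·○●░
○○●○●░

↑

░░░░░░░
░··■○■░
░○■◇··░
░·●◆○◇░
░○■●○○░
·○○·●○░
·○◇○○●░

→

░░░░░░░
··■○■·░
○■◇··○░
·●○◆◇■░
○■●○○■░
○○·●○■░
○◇○○●░░

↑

░░░░░░░
░◇···○░
··■○■·░
○■◇◆·○░
·●○○◇■░
○■●○○■░
○○·●○■░

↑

░░░░░░░
░●●○·●░
░◇···○░
··■◆■·░
○■◇··○░
·●○○◇■░
○■●○○■░

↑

░░░░░░░
░●○·●○░
░●●○·●░
░◇·◆·○░
··■○■·░
○■◇··○░
·●○○◇■░

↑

░░░░░░░
░○·●·○░
░●○·●○░
░●●◆·●░
░◇···○░
··■○■·░
○■◇··○░

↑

░░░░░░░
░●○●·●░
░○·●·○░
░●○◆●○░
░●●○·●░
░◇···○░
··■○■·░

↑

░░░░░░░
░○··■◇░
░●○●·●░
░○·◆·○░
░●○·●○░
░●●○·●░
░◇···○░

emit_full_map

░░○··■◇
░░●○●·●
░░○·◆·○
░░●○·●○
░░●●○·●
░░◇···○
░··■○■·
░○■◇··○
░·●○○◇■
░○■●○○■
·○○·●○■
·○◇○○●░
●○···◇░
◇●●○■●░
·◇·○○●░
■○·○●░░
○○●○●░░

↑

░░░░░░░
░◇○○●○░
░○··■◇░
░●○◆·●░
░○·●·○░
░●○·●○░
░●●○·●░

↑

░░░░░░░
░●■○·○░
░◇○○●○░
░○·◆■◇░
░●○●·●░
░○·●·○░
░●○·●○░

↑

░░░░░░░
░··●●·░
░●■○·○░
░◇○◆●○░
░○··■◇░
░●○●·●░
░○·●·○░

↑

░░░░░░░
░●··■○░
░··●●·░
░●■◆·○░
░◇○○●○░
░○··■◇░
░●○●·●░

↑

░░░░░░░
░·●●○○░
░●··■○░
░··◆●·░
░●■○·○░
░◇○○●○░
░○··■◇░

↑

░░░░░░░
░■○○○·░
░·●●○○░
░●·◆■○░
░··●●·░
░●■○·○░
░◇○○●○░

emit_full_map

░░■○○○·
░░·●●○○
░░●·◆■○
░░··●●·
░░●■○·○
░░◇○○●○
░░○··■◇
░░●○●·●
░░○·●·○
░░●○·●○
░░●●○·●
░░◇···○
░··■○■·
░○■◇··○
░·●○○◇■
░○■●○○■
·○○·●○■
·○◇○○●░
●○···◇░
◇●●○■●░
·◇·○○●░
■○·○●░░
○○●○●░░

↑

░░░░░░░
░○■○●○░
░■○○○·░
░·●◆○○░
░●··■○░
░··●●·░
░●■○·○░

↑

░░░░░░░
░◇··○·░
░○■○●○░
░■○◆○·░
░·●●○○░
░●··■○░
░··●●·░

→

░░░░░░░
◇··○·■░
○■○●○○░
■○○◆·○░
·●●○○◇░
●··■○○░
··●●·░░

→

░░░░░░░
··○·■·░
■○●○○·░
○○○◆○○░
●●○○◇·░
··■○○○░
·●●·░░░

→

░░░░░░░
·○·■·●░
○●○○·○░
○○·◆○●░
●○○◇·○░
·■○○○■░
●●·░░░░

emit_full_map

░░◇··○·■·●
░░○■○●○○·○
░░■○○○·◆○●
░░·●●○○◇·○
░░●··■○○○■
░░··●●·░░░
░░●■○·○░░░
░░◇○○●○░░░
░░○··■◇░░░
░░●○●·●░░░
░░○·●·○░░░
░░●○·●○░░░
░░●●○·●░░░
░░◇···○░░░
░··■○■·░░░
░○■◇··○░░░
░·●○○◇■░░░
░○■●○○■░░░
·○○·●○■░░░
·○◇○○●░░░░
●○···◇░░░░
◇●●○■●░░░░
·◇·○○●░░░░
■○·○●░░░░░
○○●○●░░░░░

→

░░░░░░░
○·■·●·░
●○○·○■░
○·○◆●○░
○○◇·○○░
■○○○■·░
●·░░░░░

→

░░░░░░░
·■·●·○░
○○·○■○░
·○○◆○·░
○◇·○○·░
○○○■·◇░
·░░░░░░

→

░░░░░░░
■·●·○●░
○·○■○●░
○○●◆·○░
◇·○○·○░
○○■·◇·░
░░░░░░░

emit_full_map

░░◇··○·■·●·○●
░░○■○●○○·○■○●
░░■○○○·○○●◆·○
░░·●●○○◇·○○·○
░░●··■○○○■·◇·
░░··●●·░░░░░░
░░●■○·○░░░░░░
░░◇○○●○░░░░░░
░░○··■◇░░░░░░
░░●○●·●░░░░░░
░░○·●·○░░░░░░
░░●○·●○░░░░░░
░░●●○·●░░░░░░
░░◇···○░░░░░░
░··■○■·░░░░░░
░○■◇··○░░░░░░
░·●○○◇■░░░░░░
░○■●○○■░░░░░░
·○○·●○■░░░░░░
·○◇○○●░░░░░░░
●○···◇░░░░░░░
◇●●○■●░░░░░░░
·◇·○○●░░░░░░░
■○·○●░░░░░░░░
○○●○●░░░░░░░░


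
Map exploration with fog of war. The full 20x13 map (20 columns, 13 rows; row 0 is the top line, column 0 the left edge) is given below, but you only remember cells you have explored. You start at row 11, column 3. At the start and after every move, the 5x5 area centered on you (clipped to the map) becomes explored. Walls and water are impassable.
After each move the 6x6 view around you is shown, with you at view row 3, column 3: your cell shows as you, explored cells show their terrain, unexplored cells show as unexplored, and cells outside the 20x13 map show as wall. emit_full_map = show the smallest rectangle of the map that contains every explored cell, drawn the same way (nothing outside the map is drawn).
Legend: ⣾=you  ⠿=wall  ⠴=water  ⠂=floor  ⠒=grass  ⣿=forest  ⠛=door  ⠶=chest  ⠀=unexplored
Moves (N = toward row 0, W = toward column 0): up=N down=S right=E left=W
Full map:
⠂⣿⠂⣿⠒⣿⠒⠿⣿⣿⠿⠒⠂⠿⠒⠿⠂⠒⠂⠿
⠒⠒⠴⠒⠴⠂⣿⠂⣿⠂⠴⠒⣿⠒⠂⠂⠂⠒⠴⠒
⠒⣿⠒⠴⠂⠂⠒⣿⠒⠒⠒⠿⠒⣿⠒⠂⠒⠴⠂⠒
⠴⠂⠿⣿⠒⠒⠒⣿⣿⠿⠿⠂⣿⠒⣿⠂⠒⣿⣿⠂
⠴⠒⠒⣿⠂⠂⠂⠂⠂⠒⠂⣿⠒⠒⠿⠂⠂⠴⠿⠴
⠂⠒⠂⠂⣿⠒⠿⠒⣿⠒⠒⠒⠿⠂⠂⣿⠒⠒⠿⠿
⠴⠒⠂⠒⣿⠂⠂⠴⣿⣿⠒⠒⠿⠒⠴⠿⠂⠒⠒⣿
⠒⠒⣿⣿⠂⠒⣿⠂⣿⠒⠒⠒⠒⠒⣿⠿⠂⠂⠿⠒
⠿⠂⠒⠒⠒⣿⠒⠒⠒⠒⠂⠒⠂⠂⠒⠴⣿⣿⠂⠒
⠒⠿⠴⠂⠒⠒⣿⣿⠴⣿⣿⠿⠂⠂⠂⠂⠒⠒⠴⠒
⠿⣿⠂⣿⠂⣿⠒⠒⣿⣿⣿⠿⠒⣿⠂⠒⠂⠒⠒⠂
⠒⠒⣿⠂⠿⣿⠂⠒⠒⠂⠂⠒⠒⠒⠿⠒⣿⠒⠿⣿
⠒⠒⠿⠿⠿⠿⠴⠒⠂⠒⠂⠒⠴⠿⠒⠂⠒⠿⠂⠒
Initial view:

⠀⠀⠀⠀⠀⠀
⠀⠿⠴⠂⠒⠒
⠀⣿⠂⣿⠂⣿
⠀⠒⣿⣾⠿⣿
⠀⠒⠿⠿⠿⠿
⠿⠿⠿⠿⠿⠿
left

⠿⠀⠀⠀⠀⠀
⠿⠒⠿⠴⠂⠒
⠿⠿⣿⠂⣿⠂
⠿⠒⠒⣾⠂⠿
⠿⠒⠒⠿⠿⠿
⠿⠿⠿⠿⠿⠿

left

⠿⠿⠀⠀⠀⠀
⠿⠿⠒⠿⠴⠂
⠿⠿⠿⣿⠂⣿
⠿⠿⠒⣾⣿⠂
⠿⠿⠒⠒⠿⠿
⠿⠿⠿⠿⠿⠿

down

⠿⠿⠒⠿⠴⠂
⠿⠿⠿⣿⠂⣿
⠿⠿⠒⠒⣿⠂
⠿⠿⠒⣾⠿⠿
⠿⠿⠿⠿⠿⠿
⠿⠿⠿⠿⠿⠿

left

⠿⠿⠿⠒⠿⠴
⠿⠿⠿⠿⣿⠂
⠿⠿⠿⠒⠒⣿
⠿⠿⠿⣾⠒⠿
⠿⠿⠿⠿⠿⠿
⠿⠿⠿⠿⠿⠿

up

⠿⠿⠿⠀⠀⠀
⠿⠿⠿⠒⠿⠴
⠿⠿⠿⠿⣿⠂
⠿⠿⠿⣾⠒⣿
⠿⠿⠿⠒⠒⠿
⠿⠿⠿⠿⠿⠿

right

⠿⠿⠀⠀⠀⠀
⠿⠿⠒⠿⠴⠂
⠿⠿⠿⣿⠂⣿
⠿⠿⠒⣾⣿⠂
⠿⠿⠒⠒⠿⠿
⠿⠿⠿⠿⠿⠿

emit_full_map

⠒⠿⠴⠂⠒⠒
⠿⣿⠂⣿⠂⣿
⠒⣾⣿⠂⠿⣿
⠒⠒⠿⠿⠿⠿

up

⠿⠿⠀⠀⠀⠀
⠿⠿⠿⠂⠒⠒
⠿⠿⠒⠿⠴⠂
⠿⠿⠿⣾⠂⣿
⠿⠿⠒⠒⣿⠂
⠿⠿⠒⠒⠿⠿

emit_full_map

⠿⠂⠒⠒⠀⠀
⠒⠿⠴⠂⠒⠒
⠿⣾⠂⣿⠂⣿
⠒⠒⣿⠂⠿⣿
⠒⠒⠿⠿⠿⠿


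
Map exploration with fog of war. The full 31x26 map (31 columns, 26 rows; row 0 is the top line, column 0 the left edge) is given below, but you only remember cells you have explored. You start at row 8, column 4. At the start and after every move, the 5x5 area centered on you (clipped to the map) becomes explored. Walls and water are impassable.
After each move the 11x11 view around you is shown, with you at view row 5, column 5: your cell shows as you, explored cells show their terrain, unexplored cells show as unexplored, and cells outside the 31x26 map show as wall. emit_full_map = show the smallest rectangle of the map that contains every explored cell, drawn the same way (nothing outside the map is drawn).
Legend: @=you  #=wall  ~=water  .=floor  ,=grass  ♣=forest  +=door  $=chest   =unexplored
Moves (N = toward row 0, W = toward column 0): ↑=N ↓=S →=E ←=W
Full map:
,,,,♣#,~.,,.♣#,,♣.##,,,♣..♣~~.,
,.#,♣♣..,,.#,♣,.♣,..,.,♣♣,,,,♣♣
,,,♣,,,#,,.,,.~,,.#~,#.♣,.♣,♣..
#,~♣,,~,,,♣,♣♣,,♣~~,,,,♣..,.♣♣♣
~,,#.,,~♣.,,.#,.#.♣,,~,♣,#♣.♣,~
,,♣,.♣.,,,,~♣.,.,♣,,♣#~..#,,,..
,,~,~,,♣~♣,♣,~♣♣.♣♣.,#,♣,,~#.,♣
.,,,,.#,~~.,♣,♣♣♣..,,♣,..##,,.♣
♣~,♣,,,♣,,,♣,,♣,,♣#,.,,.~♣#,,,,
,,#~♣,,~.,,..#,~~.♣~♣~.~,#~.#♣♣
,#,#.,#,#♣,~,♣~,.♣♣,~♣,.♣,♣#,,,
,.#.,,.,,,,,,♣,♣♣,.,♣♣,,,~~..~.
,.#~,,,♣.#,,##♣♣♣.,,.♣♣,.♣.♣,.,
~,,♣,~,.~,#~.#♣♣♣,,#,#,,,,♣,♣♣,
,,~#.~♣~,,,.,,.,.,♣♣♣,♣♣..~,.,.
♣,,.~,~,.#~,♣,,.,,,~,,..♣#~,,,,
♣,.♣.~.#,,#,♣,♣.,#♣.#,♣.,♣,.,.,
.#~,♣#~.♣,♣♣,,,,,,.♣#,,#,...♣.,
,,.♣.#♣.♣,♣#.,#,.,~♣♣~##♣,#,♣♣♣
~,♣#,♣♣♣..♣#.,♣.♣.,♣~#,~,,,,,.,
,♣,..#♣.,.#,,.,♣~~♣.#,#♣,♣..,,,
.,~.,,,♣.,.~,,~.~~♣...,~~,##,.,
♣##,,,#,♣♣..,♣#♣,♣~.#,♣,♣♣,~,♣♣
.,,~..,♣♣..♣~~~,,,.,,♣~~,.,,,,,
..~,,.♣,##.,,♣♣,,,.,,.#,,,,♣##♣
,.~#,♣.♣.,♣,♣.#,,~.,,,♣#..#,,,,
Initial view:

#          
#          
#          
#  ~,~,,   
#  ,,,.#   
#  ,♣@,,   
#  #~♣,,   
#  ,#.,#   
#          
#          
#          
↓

#          
#          
#  ~,~,,   
#  ,,,.#   
#  ,♣,,,   
#  #~@,,   
#  ,#.,#   
#  #.,,.   
#          
#          
#          

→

           
           
  ~,~,,    
  ,,,.#,   
  ,♣,,,♣   
  #~♣@,~   
  ,#.,#,   
  #.,,.,   
           
           
           

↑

           
           
           
  ~,~,,♣   
  ,,,.#,   
  ,♣,@,♣   
  #~♣,,~   
  ,#.,#,   
  #.,,.,   
           
           

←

#          
#          
#          
#  ~,~,,♣  
#  ,,,.#,  
#  ,♣@,,♣  
#  #~♣,,~  
#  ,#.,#,  
#  #.,,.,  
#          
#          

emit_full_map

~,~,,♣
,,,.#,
,♣@,,♣
#~♣,,~
,#.,#,
#.,,.,

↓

#          
#          
#  ~,~,,♣  
#  ,,,.#,  
#  ,♣,,,♣  
#  #~@,,~  
#  ,#.,#,  
#  #.,,.,  
#          
#          
#          

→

           
           
  ~,~,,♣   
  ,,,.#,   
  ,♣,,,♣   
  #~♣@,~   
  ,#.,#,   
  #.,,.,   
           
           
           

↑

           
           
           
  ~,~,,♣   
  ,,,.#,   
  ,♣,@,♣   
  #~♣,,~   
  ,#.,#,   
  #.,,.,   
           
           

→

           
           
           
 ~,~,,♣~   
 ,,,.#,~   
 ,♣,,@♣,   
 #~♣,,~.   
 ,#.,#,#   
 #.,,.,    
           
           

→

           
           
           
~,~,,♣~♣   
,,,.#,~~   
,♣,,,@,,   
#~♣,,~.,   
,#.,#,#♣   
#.,,.,     
           
           

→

           
           
           
,~,,♣~♣,   
,,.#,~~.   
♣,,,♣@,,   
~♣,,~.,,   
#.,#,#♣,   
.,,.,      
           
           

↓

           
           
,~,,♣~♣,   
,,.#,~~.   
♣,,,♣,,,   
~♣,,~@,,   
#.,#,#♣,   
.,,.,,,,   
           
           
           

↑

           
           
           
,~,,♣~♣,   
,,.#,~~.   
♣,,,♣@,,   
~♣,,~.,,   
#.,#,#♣,   
.,,.,,,,   
           
           

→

           
           
           
~,,♣~♣,♣   
,.#,~~.,   
,,,♣,@,♣   
♣,,~.,,.   
.,#,#♣,~   
,,.,,,,    
           
           

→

           
           
           
,,♣~♣,♣,   
.#,~~.,♣   
,,♣,,@♣,   
,,~.,,..   
,#,#♣,~,   
,.,,,,     
           
           

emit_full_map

~,~,,♣~♣,♣,
,,,.#,~~.,♣
,♣,,,♣,,@♣,
#~♣,,~.,,..
,#.,#,#♣,~,
#.,,.,,,,  

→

           
           
           
,♣~♣,♣,~   
#,~~.,♣,   
,♣,,,@,,   
,~.,,..#   
#,#♣,~,♣   
.,,,,      
           
           

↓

           
           
,♣~♣,♣,~   
#,~~.,♣,   
,♣,,,♣,,   
,~.,,@.#   
#,#♣,~,♣   
.,,,,,,♣   
           
           
           

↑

           
           
           
,♣~♣,♣,~   
#,~~.,♣,   
,♣,,,@,,   
,~.,,..#   
#,#♣,~,♣   
.,,,,,,♣   
           
           

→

           
           
           
♣~♣,♣,~♣   
,~~.,♣,♣   
♣,,,♣@,♣   
~.,,..#,   
,#♣,~,♣~   
,,,,,,♣    
           
           

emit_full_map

~,~,,♣~♣,♣,~♣
,,,.#,~~.,♣,♣
,♣,,,♣,,,♣@,♣
#~♣,,~.,,..#,
,#.,#,#♣,~,♣~
#.,,.,,,,,,♣ 

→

           
           
           
~♣,♣,~♣♣   
~~.,♣,♣♣   
,,,♣,@♣,   
.,,..#,~   
#♣,~,♣~,   
,,,,,♣     
           
           

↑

           
           
           
   ~♣.,.   
~♣,♣,~♣♣   
~~.,♣@♣♣   
,,,♣,,♣,   
.,,..#,~   
#♣,~,♣~,   
,,,,,♣     
           

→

           
           
           
  ~♣.,.,   
♣,♣,~♣♣.   
~.,♣,@♣♣   
,,♣,,♣,,   
,,..#,~~   
♣,~,♣~,    
,,,,♣      
           

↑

           
           
           
   .#,.#   
  ~♣.,.,   
♣,♣,~@♣.   
~.,♣,♣♣♣   
,,♣,,♣,,   
,,..#,~~   
♣,~,♣~,    
,,,,♣      

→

           
           
           
  .#,.#.   
 ~♣.,.,♣   
,♣,~♣@.♣   
.,♣,♣♣♣.   
,♣,,♣,,♣   
,..#,~~    
,~,♣~,     
,,,♣       

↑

           
           
           
   ♣,,♣~   
  .#,.#.   
 ~♣.,@,♣   
,♣,~♣♣.♣   
.,♣,♣♣♣.   
,♣,,♣,,♣   
,..#,~~    
,~,♣~,     

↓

           
           
   ♣,,♣~   
  .#,.#.   
 ~♣.,.,♣   
,♣,~♣@.♣   
.,♣,♣♣♣.   
,♣,,♣,,♣   
,..#,~~    
,~,♣~,     
,,,♣       

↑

           
           
           
   ♣,,♣~   
  .#,.#.   
 ~♣.,@,♣   
,♣,~♣♣.♣   
.,♣,♣♣♣.   
,♣,,♣,,♣   
,..#,~~    
,~,♣~,     

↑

###########
           
           
   .~,,.   
   ♣,,♣~   
  .#,@#.   
 ~♣.,.,♣   
,♣,~♣♣.♣   
.,♣,♣♣♣.   
,♣,,♣,,♣   
,..#,~~    

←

###########
           
           
   ,.~,,.  
   ♣♣,,♣~  
   .#@.#.  
  ~♣.,.,♣  
♣,♣,~♣♣.♣  
~.,♣,♣♣♣.  
,,♣,,♣,,♣  
,,..#,~~   

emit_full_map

          ,.~,,.
          ♣♣,,♣~
          .#@.#.
         ~♣.,.,♣
~,~,,♣~♣,♣,~♣♣.♣
,,,.#,~~.,♣,♣♣♣.
,♣,,,♣,,,♣,,♣,,♣
#~♣,,~.,,..#,~~ 
,#.,#,#♣,~,♣~,  
#.,,.,,,,,,♣    
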